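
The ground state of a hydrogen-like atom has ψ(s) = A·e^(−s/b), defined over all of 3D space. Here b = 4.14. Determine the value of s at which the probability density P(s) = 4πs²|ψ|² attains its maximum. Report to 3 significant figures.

Set d/ds [P(s) = 4πs²|ψ|²] = 0 and solve for s > 0.
Solving yields s = b.
With b = 4.14, the most probable radial distance is 4.140.

s ≈ 4.14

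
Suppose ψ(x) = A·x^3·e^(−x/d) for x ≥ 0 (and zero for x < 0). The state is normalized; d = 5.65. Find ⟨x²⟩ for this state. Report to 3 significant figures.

⟨x^2⟩ ≈ 447

By definition ⟨x²⟩ = ∫ x^2 |ψ(x)|² dx.
With ∫₀^∞ x^8 e^(−αx) dx = 8!/α^9, since the A² factors cancel between numerator and denominator, ⟨x²⟩ = 14·d^2.
Putting d = 5.65 gives 446.9.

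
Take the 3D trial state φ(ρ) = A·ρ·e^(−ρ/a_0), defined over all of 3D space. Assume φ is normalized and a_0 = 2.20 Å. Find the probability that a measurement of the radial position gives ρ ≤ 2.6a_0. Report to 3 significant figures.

P ≈ 0.594

With dV = 4πρ²dρ, the probability is ∫|φ|² dV over ρ ≤ 2.6a_0.
A² is fixed by ∫₀^∞ 4πρ²|φ|² dρ = 1, i.e. A² = (3·π·a_0^5)^(−1).
Let u = ρ/a_0; then A², 4π and the length scale all cancel, so P = ∫_{0}^{2.6} u^4·e^(-2·u) du ÷ ∫_{0}^{∞} u^4·e^(-2·u) du.
An antiderivative of u^4·e^(-2·u) is -(u^4/2 + u^3 + 3·u^2/2 + 3·u/2 + 3/4)·e^(-2·u); evaluating from 0 to 2.6 gives ≈ 0.44540, while the full integral is 3/4.
The region integral divided by the full integral gives P = 0.5939.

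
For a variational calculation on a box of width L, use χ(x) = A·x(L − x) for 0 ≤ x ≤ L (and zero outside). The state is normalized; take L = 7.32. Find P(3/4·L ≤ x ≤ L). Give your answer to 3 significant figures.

P ≈ 0.104

The probability is P = ∫ |χ|² dx over [3/4·L, L].
With A² fixed by ∫|χ|² = 1, i.e. A² = (L^5/30)^(−1), substitute and integrate.
Let u = x/L; then A² and the length scale cancel, so P = ∫_{3/4}^{1} u^2·(1 - u)^2 du ÷ ∫_{0}^{1} u^2·(1 - u)^2 du.
An antiderivative of u^2·(1 - u)^2 is u^3·(6·u^2 - 15·u + 10)/30; evaluating from 3/4 to 1 gives ≈ 0.0034505, while the full integral is 1/30.
This works out to P = 53/512.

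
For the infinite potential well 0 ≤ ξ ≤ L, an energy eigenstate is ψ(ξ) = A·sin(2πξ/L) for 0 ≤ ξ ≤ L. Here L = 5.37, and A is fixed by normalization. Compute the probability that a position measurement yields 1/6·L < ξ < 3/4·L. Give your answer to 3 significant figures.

|ψ|² is the probability density, so P = ∫_{1/6·L}^{3/4·L} |ψ|² dξ.
Since A² = 1/(L/2), this is the region integral divided by the full normalization integral.
In terms of u = ξ/L (A² and the length scale cancel between numerator and denominator), P = [∫_{1/6}^{3/4} sin(2·π·u)^2 du] / [∫_{0}^{1} sin(2·π·u)^2 du].
An antiderivative of sin(2·π·u)^2 is u/2 - sin(4·π·u)/(8·π); evaluating from 1/6 to 3/4 gives √(3)/(16·π) + 7/24, while the full integral is 1/2.
Taking the ratio, P = √(3)/(8·π) + 7/12.

P ≈ 0.652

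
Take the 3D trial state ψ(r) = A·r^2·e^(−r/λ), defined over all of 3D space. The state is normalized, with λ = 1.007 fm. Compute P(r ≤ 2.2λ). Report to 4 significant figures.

Integrate the radial probability density 4πr²|ψ|² over r ≤ 2.2λ.
A² is fixed by ∫₀^∞ 4πr²|ψ|² dr = 1, i.e. A² = (45·π·λ^7/2)^(−1).
Substituting u = r/λ, A², 4π and the length scale all cancel in the ratio: P = ∫_{0}^{2.2} u^6·e^(-2·u) du / ∫_{0}^{∞} u^6·e^(-2·u) du.
Using ∫ u^6·e^(-2·u) du = -(4·u^6 + 12·u^5 + 30·u^4 + 60·u^3 + 90·u^2 + 90·u + 45)·e^(-2·u)/8, the numerator is ≈ 0.879496 and the denominator is 45/8.
The region integral divided by the full integral gives P = 0.15635.

P ≈ 0.1564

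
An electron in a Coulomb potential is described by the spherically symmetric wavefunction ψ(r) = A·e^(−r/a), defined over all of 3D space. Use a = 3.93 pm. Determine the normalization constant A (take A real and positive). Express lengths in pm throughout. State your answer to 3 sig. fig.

A ≈ 0.0724 pm^(-3/2)

Require ∫ |ψ|² 4πr² dr = 1 over the whole domain.
Using ∫₀^∞ rⁿ e^(−αr) dr = n!/αⁿ⁺¹, the integral (without the A² prefactor) comes out to π·a^3.
So A² = (π·a^3)^(−1).
Plugging in a = 3.93 yields A = 0.07242.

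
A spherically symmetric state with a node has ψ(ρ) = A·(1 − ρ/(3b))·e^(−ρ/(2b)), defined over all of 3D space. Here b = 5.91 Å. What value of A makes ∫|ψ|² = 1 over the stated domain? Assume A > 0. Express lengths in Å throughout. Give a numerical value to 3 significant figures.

A ≈ 0.0240 Å^(-3/2)

Require ∫ |ψ|² 4πρ² dρ = 1 over the whole domain.
Carrying out the integral gives A² · 8·π·b^3/3.
Substituting b = 5.91 gives A² = 0.0005783, so A = 0.02405.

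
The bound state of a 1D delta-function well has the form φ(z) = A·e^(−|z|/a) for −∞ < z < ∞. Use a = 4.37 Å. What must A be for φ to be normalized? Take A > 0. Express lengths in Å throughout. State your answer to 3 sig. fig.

A ≈ 0.478 Å^(-1/2)

We need A² ∫|f|² dz = 1, taking the integral from −∞ to ∞.
Carrying out the integral gives A² · a.
Setting this equal to 1 gives A² = 1/(a).
Substituting a = 4.37 gives A² = 0.2288, so A = 0.4784.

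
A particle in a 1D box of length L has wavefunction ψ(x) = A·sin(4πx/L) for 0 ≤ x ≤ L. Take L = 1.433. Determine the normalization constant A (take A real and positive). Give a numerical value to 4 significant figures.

We need A² ∫|f|² dx = 1, taking the integral from 0 to L.
With ∫₀^L sin²(nπx/L) dx = L/2, ∫|ψ|² dx = A²·(L/2).
Hence A² = 1/[L/2].
Substituting L = 1.433 gives A² = 1.3957, so A = 1.1814.

A ≈ 1.181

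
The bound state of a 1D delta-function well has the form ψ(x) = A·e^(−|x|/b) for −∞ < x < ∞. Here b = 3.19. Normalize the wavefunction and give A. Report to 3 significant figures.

Require ∫ |ψ|² dx = 1 over the whole domain.
Using ∫₀^∞ xⁿ e^(−αx) dx = n!/αⁿ⁺¹, carrying out the integral gives A² · b.
Hence A² = 1/[b].
Substituting b = 3.19 gives A² = 0.3135, so A = 0.5599.

A ≈ 0.560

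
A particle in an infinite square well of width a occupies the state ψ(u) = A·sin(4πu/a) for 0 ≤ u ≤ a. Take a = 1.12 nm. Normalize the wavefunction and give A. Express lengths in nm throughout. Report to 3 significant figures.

A ≈ 1.34 nm^(-1/2)

Normalization requires ∫|ψ|² du = 1, integrated from 0 to a.
Using sin²θ = (1 − cos 2θ)/2, with ψ = A·sin(4πu/a), the integral evaluates to A²·[a/2].
So A² = (a/2)^(−1).
Substituting a = 1.12 gives A² = 1.786, so A = 1.336.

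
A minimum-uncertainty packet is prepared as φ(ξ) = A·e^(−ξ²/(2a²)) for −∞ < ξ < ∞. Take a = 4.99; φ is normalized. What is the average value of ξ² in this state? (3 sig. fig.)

⟨ξ²⟩ = ∫ ξ^2 |φ|² dξ over the full domain.
Differentiating ∫e^(−αξ²) dξ = √(π/α) under α to get the higher moments, the ratio of the moment integral to the normalization integral gives ⟨ξ²⟩ = a^2/2.
With a = 4.99, ⟨ξ^2⟩ = 12.45.

⟨ξ^2⟩ ≈ 12.5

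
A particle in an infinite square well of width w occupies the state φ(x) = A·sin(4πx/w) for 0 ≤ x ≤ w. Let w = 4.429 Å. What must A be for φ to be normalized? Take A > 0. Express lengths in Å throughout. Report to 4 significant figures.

Require ∫ |φ|² dx = 1 over the whole domain.
∫|φ|² dx = A²·(w/2).
Hence A² = 1/[w/2].
Substituting w = 4.429 gives A² = 0.45157, so A = 0.67199.

A ≈ 0.6720 Å^(-1/2)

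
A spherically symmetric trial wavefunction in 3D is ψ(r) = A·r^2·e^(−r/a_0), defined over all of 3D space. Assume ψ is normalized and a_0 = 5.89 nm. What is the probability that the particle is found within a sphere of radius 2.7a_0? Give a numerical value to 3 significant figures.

P ≈ 0.298

P = ∫ |ψ|² 4πr² dr over r ≤ 2.7a_0.
A² is fixed by ∫₀^∞ 4πr²|ψ|² dr = 1, i.e. A² = (45·π·a_0^7/2)^(−1).
Substituting u = r/a_0, A², 4π and the length scale all cancel in the ratio: P = ∫_{0}^{2.7} u^6·e^(-2·u) du / ∫_{0}^{∞} u^6·e^(-2·u) du.
With ∫ u^6·e^(-2·u) du = -(4·u^6 + 12·u^5 + 30·u^4 + 60·u^3 + 90·u^2 + 90·u + 45)·e^(-2·u)/8 + C, the region integral is ≈ 1.6781 and the full one is 45/8.
The region integral divided by the full integral gives P = 0.2983.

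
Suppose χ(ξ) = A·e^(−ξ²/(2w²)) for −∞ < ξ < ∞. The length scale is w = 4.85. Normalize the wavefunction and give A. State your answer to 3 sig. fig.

A ≈ 0.341

Require ∫ |χ|² dξ = 1 over the whole domain.
Using the Gaussian integral ∫_{−∞}^{∞} e^(−αξ²) dξ = √(π/α), carrying out the integral gives A² · √(π)·w.
So A² = (√(π)·w)^(−1).
With w = 4.85: A² = 0.1163 and A = 0.3411.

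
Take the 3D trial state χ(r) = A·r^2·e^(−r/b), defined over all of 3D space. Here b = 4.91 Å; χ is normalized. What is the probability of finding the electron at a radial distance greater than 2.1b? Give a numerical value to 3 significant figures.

P ≈ 0.867

With dV = 4πr²dr, the probability is ∫|χ|² dV over r > 2.1b.
A² is fixed by ∫₀^∞ 4πr²|χ|² dr = 1, i.e. A² = (45·π·b^7/2)^(−1).
Substituting u = r/b, A², 4π and the length scale all cancel in the ratio: P = ∫_{2.1}^{∞} u^6·e^(-2·u) du / ∫_{0}^{∞} u^6·e^(-2·u) du.
With ∫ u^6·e^(-2·u) du = -(4·u^6 + 12·u^5 + 30·u^4 + 60·u^3 + 90·u^2 + 90·u + 45)·e^(-2·u)/8 + C, the region integral is ≈ 4.8795 and the full one is 45/8.
This evaluates to P = 0.8675.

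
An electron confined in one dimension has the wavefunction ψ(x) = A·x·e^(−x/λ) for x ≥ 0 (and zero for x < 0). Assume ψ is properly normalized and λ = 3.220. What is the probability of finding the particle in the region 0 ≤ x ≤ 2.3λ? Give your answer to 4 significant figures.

|ψ|² is the probability density, so P = ∫_{0}^{2.3λ} |ψ|² dx.
With A² fixed by ∫|ψ|² = 1, i.e. A² = (λ^3/4)^(−1), substitute and integrate.
Substituting u = x/λ, A² and the length scale cancel in the ratio: P = ∫_{0}^{2.3} u^2·e^(-2·u) du / ∫_{0}^{∞} u^2·e^(-2·u) du.
With ∫ u^2·e^(-2·u) du = -(2·u^2 + 2·u + 1)·e^(-2·u)/4 + C, the region integral is 1/4 - 809·e^(-23/5)/200 and the full one is 1/4.
Taking the ratio, P = 0.83736.

P ≈ 0.8374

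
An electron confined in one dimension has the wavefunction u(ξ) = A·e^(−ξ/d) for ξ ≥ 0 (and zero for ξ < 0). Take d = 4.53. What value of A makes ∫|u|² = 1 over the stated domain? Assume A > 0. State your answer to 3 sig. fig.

Normalization requires ∫|u|² dξ = 1, integrated from 0 to ∞.
Using ∫₀^∞ ξⁿ e^(−αξ) dξ = n!/αⁿ⁺¹, the integral (without the A² prefactor) comes out to d/2.
Substituting d = 4.53 gives A² = 0.4415, so A = 0.6645.

A ≈ 0.664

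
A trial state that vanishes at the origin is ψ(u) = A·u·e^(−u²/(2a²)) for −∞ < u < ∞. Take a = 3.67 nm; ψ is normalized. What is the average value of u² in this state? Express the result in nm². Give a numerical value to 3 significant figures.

⟨u^2⟩ ≈ 20.2 nm^2

By definition ⟨u²⟩ = ∫ u^2 |ψ(u)|² du.
Since the A² factors cancel between numerator and denominator, ⟨u²⟩ = 3·a^2/2.
With a = 3.67, ⟨u^2⟩ = 20.20.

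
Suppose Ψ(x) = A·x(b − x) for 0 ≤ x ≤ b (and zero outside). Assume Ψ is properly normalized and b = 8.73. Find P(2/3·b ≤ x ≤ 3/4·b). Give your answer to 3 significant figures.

P ≈ 0.106

|Ψ|² is the probability density, so P = ∫_{2/3·b}^{3/4·b} |Ψ|² dx.
With A² fixed by ∫|Ψ|² = 1, i.e. A² = (b^5/30)^(−1), substitute and integrate.
Let u = x/b; then A² and the length scale cancel, so P = ∫_{2/3}^{3/4} u^2·(1 - u)^2 du ÷ ∫_{0}^{1} u^2·(1 - u)^2 du.
Using ∫ u^2·(1 - u)^2 du = u^3·(6·u^2 - 15·u + 10)/30, the numerator is ≈ 0.0035454 and the denominator is 1/30.
This works out to P = 0.1064.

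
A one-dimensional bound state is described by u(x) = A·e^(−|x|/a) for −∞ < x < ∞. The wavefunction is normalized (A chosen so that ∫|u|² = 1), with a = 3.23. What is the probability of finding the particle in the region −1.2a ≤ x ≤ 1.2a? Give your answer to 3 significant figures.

The probability is P = ∫ |u|² dx over [−1.2a, 1.2a].
The normalization integral ∫|u|²dx over the whole domain equals a·A², and A² cancels in the ratio.
By symmetry take twice the x ≥ 0 contribution in numerator and denominator; the 2's cancel. Let t = x/a; then A² and the length scale cancel, so P = ∫_{0}^{1.2} e^(-2·t) dt ÷ ∫_{0}^{∞} e^(-2·t) dt.
Using ∫ e^(-2·t) dt = -e^(-2·t)/2, the numerator is 1/2 - e^(-12/5)/2 and the denominator is 1/2.
The result is P = 0.9093.

P ≈ 0.909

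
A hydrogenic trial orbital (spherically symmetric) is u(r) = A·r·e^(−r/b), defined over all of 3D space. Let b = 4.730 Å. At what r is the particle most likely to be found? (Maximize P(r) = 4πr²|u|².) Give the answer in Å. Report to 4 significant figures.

r ≈ 9.460 Å

The maximum of P(r) = 4πr²|u|² occurs where its derivative vanishes.
Solving yields r = 2·b.
With b = 4.730, the most probable radial distance is 9.4600 Å.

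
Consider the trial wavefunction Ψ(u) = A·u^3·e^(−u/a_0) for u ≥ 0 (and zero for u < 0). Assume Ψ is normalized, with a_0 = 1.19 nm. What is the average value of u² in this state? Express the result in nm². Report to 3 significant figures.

⟨u^2⟩ ≈ 19.8 nm^2

The expectation value is the |Ψ|²-weighted average of u^2: ∫ u^2|Ψ|² du.
Since the A² factors cancel between numerator and denominator, ⟨u²⟩ = 14·a_0^2.
Putting a_0 = 1.19 gives 19.83.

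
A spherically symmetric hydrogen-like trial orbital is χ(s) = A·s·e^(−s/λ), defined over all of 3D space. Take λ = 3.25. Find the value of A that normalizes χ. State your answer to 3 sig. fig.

Require ∫ |χ|² 4πs² ds = 1 over the whole domain.
The angular integral contributes 4π, leaving ∫₀^∞ s²|χ|² ds.
Using ∫₀^∞ sⁿ e^(−αs) ds = n!/αⁿ⁺¹, carrying out the integral gives A² · 3·π·λ^5.
Hence A² = 1/[3·π·λ^5].
With λ = 3.25: A² = 0.0002926 and A = 0.01711.

A ≈ 0.0171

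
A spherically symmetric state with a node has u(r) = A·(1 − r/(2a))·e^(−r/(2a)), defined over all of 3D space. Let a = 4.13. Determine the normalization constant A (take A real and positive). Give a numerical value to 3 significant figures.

A ≈ 0.0238

The normalization condition is ∫|u|² 4πr² dr = 1 from 0 to ∞.
Recall ∫₀^∞ r^m e^(−r/β) dr = m!·β^(m+1), carrying out the integral gives A² · 8·π·a^3.
Plugging in a = 4.13 yields A = 0.02377.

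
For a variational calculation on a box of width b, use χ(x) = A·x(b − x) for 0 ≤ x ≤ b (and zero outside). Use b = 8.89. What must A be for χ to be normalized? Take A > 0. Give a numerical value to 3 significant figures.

A ≈ 0.0232

Require ∫ |χ|² dx = 1 over the whole domain.
∫|χ|² dx = A²·(b^5/30).
Hence A² = 1/[b^5/30].
With b = 8.89: A² = 0.0005403 and A = 0.02324.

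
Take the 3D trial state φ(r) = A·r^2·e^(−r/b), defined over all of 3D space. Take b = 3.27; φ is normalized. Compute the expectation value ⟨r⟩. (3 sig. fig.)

⟨r⟩ ≈ 11.4

By definition ⟨r⟩ = ∫ r |φ(r)|² 4πr² dr.
Recall ∫₀^∞ r^m e^(−r/β) dr = m!·β^(m+1), evaluating both integrals, ⟨r⟩ = 7·b/2.
Putting b = 3.27 gives 11.45.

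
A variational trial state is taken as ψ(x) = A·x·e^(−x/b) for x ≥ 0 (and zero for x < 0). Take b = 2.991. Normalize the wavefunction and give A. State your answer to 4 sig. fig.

We need A² ∫|f|² dx = 1, taking the integral from 0 to ∞.
With ∫₀^∞ x^2 e^(−αx) dx = 2!/α^3, the integral (without the A² prefactor) comes out to b^3/4.
Hence A² = 1/[b^3/4].
Plugging in b = 2.991 yields A = 0.38664.

A ≈ 0.3866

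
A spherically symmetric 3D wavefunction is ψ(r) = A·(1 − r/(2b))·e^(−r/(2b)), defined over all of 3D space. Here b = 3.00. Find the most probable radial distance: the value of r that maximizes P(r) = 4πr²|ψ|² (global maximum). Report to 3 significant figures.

Set d/dr [P(r) = 4πr²|ψ|²] = 0 and solve for r > 0.
This gives r = b·(√(5) + 3).
With b = 3.00, the most probable radial distance is 15.71.

r ≈ 15.7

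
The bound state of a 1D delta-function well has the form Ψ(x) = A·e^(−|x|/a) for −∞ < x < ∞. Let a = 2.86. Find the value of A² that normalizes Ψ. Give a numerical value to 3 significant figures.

We need A² ∫|f|² dx = 1, taking the integral from −∞ to ∞.
Carrying out the integral gives A² · a.
Hence A² = 1/[a].
Plugging in a = 2.86 yields A = 0.5913.

A^2 ≈ 0.350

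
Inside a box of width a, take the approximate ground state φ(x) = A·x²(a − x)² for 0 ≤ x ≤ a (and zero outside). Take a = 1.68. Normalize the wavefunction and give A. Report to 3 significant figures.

A ≈ 2.43

The normalization condition is ∫|φ|² dx = 1 from 0 to a.
Expanding the polynomial and integrating term by term, with φ = A·x²(a − x)², the integral evaluates to A²·[a^9/630].
Substituting a = 1.68 gives A² = 5.910, so A = 2.431.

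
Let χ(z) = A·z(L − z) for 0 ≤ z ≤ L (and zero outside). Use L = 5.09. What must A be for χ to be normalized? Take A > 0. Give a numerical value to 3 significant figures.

Require ∫ |χ|² dz = 1 over the whole domain.
With χ = A·z(L − z), the integral evaluates to A²·[L^5/30].
So A² = (L^5/30)^(−1).
Plugging in L = 5.09 yields A = 0.09371.

A ≈ 0.0937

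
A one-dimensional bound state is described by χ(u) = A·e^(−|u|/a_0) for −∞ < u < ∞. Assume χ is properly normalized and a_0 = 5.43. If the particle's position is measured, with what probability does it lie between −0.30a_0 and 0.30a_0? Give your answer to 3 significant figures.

|χ|² is the probability density, so P = ∫_{−0.30a_0}^{0.30a_0} |χ|² du.
Since A² = 1/(a_0), this is the region integral divided by the full normalization integral.
Both integrals are even about u = 0, so only the u ≥ 0 halves are needed (the factors of 2 cancel). In terms of t = u/a_0 (A² and the length scale cancel between numerator and denominator), P = [∫_{0}^{0.30} e^(-2·t) dt] / [∫_{0}^{∞} e^(-2·t) dt].
An antiderivative of e^(-2·t) is -e^(-2·t)/2; evaluating from 0 to 0.30 gives 1/2 - e^(-3/5)/2, while the full integral is 1/2.
Taking the ratio, P = 0.4512.

P ≈ 0.451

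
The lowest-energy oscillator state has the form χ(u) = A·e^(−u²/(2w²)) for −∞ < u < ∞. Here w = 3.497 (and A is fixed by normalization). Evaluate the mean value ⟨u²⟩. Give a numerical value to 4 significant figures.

⟨u^2⟩ ≈ 6.115

The expectation value is the |χ|²-weighted average of u^2: ∫ u^2|χ|² du.
With ∫_{−∞}^{∞} u^(2m) e^(−αu²) du = (2m−1)!!·√π / (2^m α^(m+1/2)), evaluating both integrals, ⟨u²⟩ = w^2/2.
With w = 3.497, ⟨u^2⟩ = 6.1145.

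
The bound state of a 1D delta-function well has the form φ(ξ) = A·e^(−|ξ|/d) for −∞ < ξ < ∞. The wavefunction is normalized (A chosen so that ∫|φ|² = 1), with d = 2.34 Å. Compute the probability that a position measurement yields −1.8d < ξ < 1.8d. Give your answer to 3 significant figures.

P ≈ 0.973

The probability is P = ∫ |φ|² dξ over [−1.8d, 1.8d].
The normalization integral ∫|φ|²dξ over the whole domain equals d·A², and A² cancels in the ratio.
Both integrals are even about ξ = 0, so only the ξ ≥ 0 halves are needed (the factors of 2 cancel). Substituting u = ξ/d, A² and the length scale cancel in the ratio: P = ∫_{0}^{1.8} e^(-2·u) du / ∫_{0}^{∞} e^(-2·u) du.
Using ∫ e^(-2·u) du = -e^(-2·u)/2, the numerator is 1/2 - e^(-18/5)/2 and the denominator is 1/2.
This works out to P = 0.9727.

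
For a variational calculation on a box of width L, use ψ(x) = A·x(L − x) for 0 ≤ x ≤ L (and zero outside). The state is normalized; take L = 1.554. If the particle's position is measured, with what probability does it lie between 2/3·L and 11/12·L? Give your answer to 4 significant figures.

The probability is P = ∫ |ψ|² dx over [2/3·L, 11/12·L].
Since A² = 1/(L^5/30), this is the region integral divided by the full normalization integral.
Let u = x/L; then A² and the length scale cancel, so P = ∫_{2/3}^{11/12} u^2·(1 - u)^2 du ÷ ∫_{0}^{1} u^2·(1 - u)^2 du.
Using ∫ u^2·(1 - u)^2 du = u^3·(6·u^2 - 15·u + 10)/30, the numerator is ≈ 0.00682629 and the denominator is 1/30.
Taking the ratio, P = 0.20479.

P ≈ 0.2048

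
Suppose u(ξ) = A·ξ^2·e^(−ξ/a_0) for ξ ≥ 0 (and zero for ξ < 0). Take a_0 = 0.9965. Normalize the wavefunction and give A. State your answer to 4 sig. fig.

The normalization condition is ∫|u|² dξ = 1 from 0 to ∞.
∫|u|² dξ = A²·(3·a_0^5/4).
So A² = (3·a_0^5/4)^(−1).
Plugging in a_0 = 0.9965 yields A = 1.1649.

A ≈ 1.165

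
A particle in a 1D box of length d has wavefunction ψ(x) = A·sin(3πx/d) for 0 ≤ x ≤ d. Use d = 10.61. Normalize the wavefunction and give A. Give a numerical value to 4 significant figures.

A ≈ 0.4342

The normalization condition is ∫|ψ|² dx = 1 from 0 to d.
Using sin²θ = (1 − cos 2θ)/2, with ψ = A·sin(3πx/d), the integral evaluates to A²·[d/2].
Hence A² = 1/[d/2].
With d = 10.61: A² = 0.18850 and A = 0.43417.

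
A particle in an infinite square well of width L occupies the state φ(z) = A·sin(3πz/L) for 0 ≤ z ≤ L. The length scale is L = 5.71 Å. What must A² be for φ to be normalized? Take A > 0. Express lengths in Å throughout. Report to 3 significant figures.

Require ∫ |φ|² dz = 1 over the whole domain.
Using sin²θ = (1 − cos 2θ)/2, carrying out the integral gives A² · L/2.
Setting this equal to 1 gives A² = 1/(L/2).
With L = 5.71: A² = 0.3503 and A = 0.5918.

A^2 ≈ 0.350 Å^(-1)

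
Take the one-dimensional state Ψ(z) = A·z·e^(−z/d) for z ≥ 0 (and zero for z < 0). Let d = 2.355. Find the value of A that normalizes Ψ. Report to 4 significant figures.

Require ∫ |Ψ|² dz = 1 over the whole domain.
With Ψ = A·z·e^(−z/d), the integral evaluates to A²·[d^3/4].
Hence A² = 1/[d^3/4].
Plugging in d = 2.355 yields A = 0.55341.

A ≈ 0.5534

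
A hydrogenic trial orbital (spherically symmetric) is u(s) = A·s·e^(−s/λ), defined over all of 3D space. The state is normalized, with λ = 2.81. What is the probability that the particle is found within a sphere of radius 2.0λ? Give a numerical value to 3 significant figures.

P = ∫ |u|² 4πs² ds over s ≤ 2.0λ.
Normalization gives A² = 1/(3·π·λ^5).
Substituting t = s/λ, A², 4π and the length scale all cancel in the ratio: P = ∫_{0}^{2.0} t^4·e^(-2·t) dt / ∫_{0}^{∞} t^4·e^(-2·t) dt.
Using ∫ t^4·e^(-2·t) dt = -(t^4/2 + t^3 + 3·t^2/2 + 3·t/2 + 3/4)·e^(-2·t), the numerator is 3/4 - 103·e^(-4)/4 and the denominator is 3/4.
Taking the ratio yields P = 0.3712.

P ≈ 0.371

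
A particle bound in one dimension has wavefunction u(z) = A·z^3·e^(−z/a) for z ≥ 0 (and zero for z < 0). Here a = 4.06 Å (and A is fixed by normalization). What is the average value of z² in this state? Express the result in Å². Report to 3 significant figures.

⟨z²⟩ = ∫ z^2 |u|² dz over the full domain.
Since the A² factors cancel between numerator and denominator, ⟨z²⟩ = 14·a^2.
With a = 4.06, ⟨z^2⟩ = 230.8.

⟨z^2⟩ ≈ 231 Å^2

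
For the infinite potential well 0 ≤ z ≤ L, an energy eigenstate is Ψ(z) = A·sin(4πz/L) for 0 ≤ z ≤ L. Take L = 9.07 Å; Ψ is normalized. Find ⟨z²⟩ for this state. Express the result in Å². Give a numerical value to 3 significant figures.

⟨z^2⟩ ≈ 27.2 Å^2

⟨z²⟩ = ∫ z^2 |Ψ|² dz over the full domain.
Using sin²θ = (1 − cos 2θ)/2, since the A² factors cancel between numerator and denominator, ⟨z²⟩ = -L^2/(32·π^2) + L^2/3.
Putting L = 9.07 gives 27.16.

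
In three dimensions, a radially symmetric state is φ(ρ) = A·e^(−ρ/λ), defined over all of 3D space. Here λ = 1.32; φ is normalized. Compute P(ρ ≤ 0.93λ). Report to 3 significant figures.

P ≈ 0.285

Integrate the radial probability density 4πρ²|φ|² over ρ ≤ 0.93λ.
The full normalization integral is A²·[π·λ^3] = 1, fixing A².
In terms of u = ρ/λ (A², 4π and the length scale all cancel between numerator and denominator), P = [∫_{0}^{0.93} u^2·e^(-2·u) du] / [∫_{0}^{∞} u^2·e^(-2·u) du].
An antiderivative of u^2·e^(-2·u) is -(2·u^2 + 2·u + 1)·e^(-2·u)/4; evaluating from 0 to 0.93 gives ≈ 0.071373, while the full integral is 1/4.
Taking the ratio yields P = 0.2855.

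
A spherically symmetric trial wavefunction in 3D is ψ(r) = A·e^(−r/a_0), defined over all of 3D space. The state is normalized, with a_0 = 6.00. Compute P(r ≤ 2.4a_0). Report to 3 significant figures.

Integrate the radial probability density 4πr²|ψ|² over r ≤ 2.4a_0.
The full normalization integral is A²·[π·a_0^3] = 1, fixing A².
Substituting u = r/a_0, A², 4π and the length scale all cancel in the ratio: P = ∫_{0}^{2.4} u^2·e^(-2·u) du / ∫_{0}^{∞} u^2·e^(-2·u) du.
With ∫ u^2·e^(-2·u) du = -(2·u^2 + 2·u + 1)·e^(-2·u)/4 + C, the region integral is 1/4 - 433·e^(-24/5)/100 and the full one is 1/4.
This evaluates to P = 0.8575.

P ≈ 0.857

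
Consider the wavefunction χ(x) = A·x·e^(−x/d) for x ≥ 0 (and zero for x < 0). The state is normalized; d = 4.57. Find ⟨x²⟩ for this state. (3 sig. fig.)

⟨x^2⟩ ≈ 62.7

⟨x²⟩ = ∫ x^2 |χ|² dx over the full domain.
Using ∫₀^∞ xⁿ e^(−αx) dx = n!/αⁿ⁺¹, evaluating both integrals, ⟨x²⟩ = 3·d^2.
With d = 4.57, ⟨x^2⟩ = 62.65.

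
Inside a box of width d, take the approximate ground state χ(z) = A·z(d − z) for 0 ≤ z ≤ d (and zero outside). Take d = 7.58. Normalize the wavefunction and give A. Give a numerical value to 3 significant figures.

A ≈ 0.0346

We need A² ∫|f|² dz = 1, taking the integral from 0 to d.
Expanding the polynomial and integrating term by term, ∫|χ|² dz = A²·(d^5/30).
Setting this equal to 1 gives A² = 1/(d^5/30).
With d = 7.58: A² = 0.001199 and A = 0.03462.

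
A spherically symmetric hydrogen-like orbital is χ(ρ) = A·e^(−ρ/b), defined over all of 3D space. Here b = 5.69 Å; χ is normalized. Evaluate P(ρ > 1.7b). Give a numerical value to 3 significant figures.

P = ∫ |χ|² 4πρ² dρ over ρ > 1.7b.
Normalization gives A² = 1/(π·b^3).
Substituting u = ρ/b, A², 4π and the length scale all cancel in the ratio: P = ∫_{1.7}^{∞} u^2·e^(-2·u) du / ∫_{0}^{∞} u^2·e^(-2·u) du.
With ∫ u^2·e^(-2·u) du = -(2·u^2 + 2·u + 1)·e^(-2·u)/4 + C, the region integral is 509·e^(-17/5)/200 and the full one is 1/4.
Taking the ratio yields P = 0.3397.

P ≈ 0.340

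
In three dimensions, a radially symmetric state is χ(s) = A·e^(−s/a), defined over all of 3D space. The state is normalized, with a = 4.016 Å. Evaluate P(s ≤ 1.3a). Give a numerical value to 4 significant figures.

P ≈ 0.4816

With dV = 4πs²ds, the probability is ∫|χ|² dV over s ≤ 1.3a.
A² is fixed by ∫₀^∞ 4πs²|χ|² ds = 1, i.e. A² = (π·a^3)^(−1).
In terms of u = s/a (A², 4π and the length scale all cancel between numerator and denominator), P = [∫_{0}^{1.3} u^2·e^(-2·u) du] / [∫_{0}^{∞} u^2·e^(-2·u) du].
Using ∫ u^2·e^(-2·u) du = -(2·u^2 + 2·u + 1)·e^(-2·u)/4, the numerator is 1/4 - 349·e^(-13/5)/200 and the denominator is 1/4.
The region integral divided by the full integral gives P = 0.48157.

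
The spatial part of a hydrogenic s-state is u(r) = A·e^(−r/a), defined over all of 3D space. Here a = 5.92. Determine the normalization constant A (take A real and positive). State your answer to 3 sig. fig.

Require ∫ |u|² 4πr² dr = 1 over the whole domain.
Carrying out the integral gives A² · π·a^3.
Plugging in a = 5.92 yields A = 0.03917.

A ≈ 0.0392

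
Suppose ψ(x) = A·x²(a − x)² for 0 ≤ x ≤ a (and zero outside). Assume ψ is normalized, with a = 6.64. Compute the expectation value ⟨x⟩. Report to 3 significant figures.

⟨x⟩ ≈ 3.32

The expectation value is the |ψ|²-weighted average of x: ∫ x|ψ|² dx.
The ratio of the moment integral to the normalization integral gives ⟨x⟩ = a/2.
With a = 6.64, ⟨x⟩ = 3.320.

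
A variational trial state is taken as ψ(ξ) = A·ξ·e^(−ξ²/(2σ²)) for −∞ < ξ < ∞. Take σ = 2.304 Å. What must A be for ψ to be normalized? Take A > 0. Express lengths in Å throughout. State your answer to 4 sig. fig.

A ≈ 0.3037 Å^(-3/2)

The normalization condition is ∫|ψ|² dξ = 1 from −∞ to ∞.
Using the Gaussian integral ∫_{−∞}^{∞} e^(−αξ²) dξ = √(π/α), the integral (without the A² prefactor) comes out to √(π)·σ^3/2.
Setting this equal to 1 gives A² = 1/(√(π)·σ^3/2).
Plugging in σ = 2.304 yields A = 0.30374.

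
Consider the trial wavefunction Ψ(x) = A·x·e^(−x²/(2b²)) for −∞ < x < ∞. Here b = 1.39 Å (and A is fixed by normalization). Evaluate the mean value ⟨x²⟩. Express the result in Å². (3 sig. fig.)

The expectation value is the |Ψ|²-weighted average of x^2: ∫ x^2|Ψ|² dx.
The ratio of the moment integral to the normalization integral gives ⟨x²⟩ = 3·b^2/2.
Putting b = 1.39 gives 2.898.

⟨x^2⟩ ≈ 2.90 Å^2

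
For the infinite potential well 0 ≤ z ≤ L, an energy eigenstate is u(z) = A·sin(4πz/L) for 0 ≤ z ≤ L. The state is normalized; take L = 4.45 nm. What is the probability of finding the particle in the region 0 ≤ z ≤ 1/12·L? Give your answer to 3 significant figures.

P ≈ 0.0489

P = ∫_{0}^{1/12·L} |u(z)|² dz.
Since A² = 1/(L/2), this is the region integral divided by the full normalization integral.
In terms of t = z/L (A² and the length scale cancel between numerator and denominator), P = [∫_{0}^{1/12} sin(4·π·t)^2 dt] / [∫_{0}^{1} sin(4·π·t)^2 dt].
An antiderivative of sin(4·π·t)^2 is t/2 - sin(4·π·t)·cos(4·π·t)/(8·π); evaluating from 0 to 1/12 gives -√(3)/(32·π) + 1/24, while the full integral is 1/2.
Evaluating gives P = (-√(3)/16 + π/12)/π.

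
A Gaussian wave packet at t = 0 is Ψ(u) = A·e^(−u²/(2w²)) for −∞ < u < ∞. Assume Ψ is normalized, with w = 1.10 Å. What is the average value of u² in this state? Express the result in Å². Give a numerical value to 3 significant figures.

⟨u^2⟩ ≈ 0.605 Å^2

The expectation value is the |Ψ|²-weighted average of u^2: ∫ u^2|Ψ|² du.
Using the Gaussian integral ∫_{−∞}^{∞} e^(−αu²) du = √(π/α), since the A² factors cancel between numerator and denominator, ⟨u²⟩ = w^2/2.
Putting w = 1.10 gives 0.6050.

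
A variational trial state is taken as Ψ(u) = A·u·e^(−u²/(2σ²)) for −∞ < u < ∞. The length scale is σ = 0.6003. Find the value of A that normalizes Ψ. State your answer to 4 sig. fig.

Require ∫ |Ψ|² du = 1 over the whole domain.
The integral (without the A² prefactor) comes out to √(π)·σ^3/2.
Substituting σ = 0.6003 gives A² = 5.2161, so A = 2.2839.

A ≈ 2.284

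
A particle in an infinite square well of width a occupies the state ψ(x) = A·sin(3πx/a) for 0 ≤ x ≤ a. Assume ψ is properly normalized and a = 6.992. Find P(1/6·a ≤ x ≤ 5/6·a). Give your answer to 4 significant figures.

P ≈ 0.6667

P = ∫_{1/6·a}^{5/6·a} |ψ(x)|² dx.
The normalization integral ∫|ψ|²dx over the whole domain equals a/2·A², and A² cancels in the ratio.
Let u = x/a; then A² and the length scale cancel, so P = ∫_{1/6}^{5/6} sin(3·π·u)^2 du ÷ ∫_{0}^{1} sin(3·π·u)^2 du.
Using ∫ sin(3·π·u)^2 du = u/2 - sin(6·π·u)/(12·π), the numerator is 1/3 and the denominator is 1/2.
Taking the ratio, P = 2/3.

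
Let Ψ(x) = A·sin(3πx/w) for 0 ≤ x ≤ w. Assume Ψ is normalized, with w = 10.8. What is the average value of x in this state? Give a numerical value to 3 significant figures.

⟨x⟩ = ∫ x |Ψ|² dx over the full domain.
The ratio of the moment integral to the normalization integral gives ⟨x⟩ = w/2.
Putting w = 10.8 gives 5.400.

⟨x⟩ ≈ 5.40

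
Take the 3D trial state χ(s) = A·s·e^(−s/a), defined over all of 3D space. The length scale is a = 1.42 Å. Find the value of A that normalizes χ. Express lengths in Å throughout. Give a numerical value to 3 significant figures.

We need A² ∫|f|² 4πs² ds = 1, taking the integral from 0 to ∞.
The angular integral contributes 4π, leaving ∫₀^∞ s²|χ|² ds.
With ∫₀^∞ s^4 e^(−αs) ds = 4!/α^5, with χ = A·s·e^(−s/a), the integral evaluates to A²·[3·π·a^5].
Hence A² = 1/[3·π·a^5].
Plugging in a = 1.42 yields A = 0.1356.

A ≈ 0.136 Å^(-5/2)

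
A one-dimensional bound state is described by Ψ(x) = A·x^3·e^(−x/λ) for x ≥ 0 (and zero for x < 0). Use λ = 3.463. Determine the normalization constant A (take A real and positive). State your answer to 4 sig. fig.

A ≈ 0.005456

The normalization condition is ∫|Ψ|² dx = 1 from 0 to ∞.
Carrying out the integral gives A² · 45·λ^7/8.
Setting this equal to 1 gives A² = 1/(45·λ^7/8).
Substituting λ = 3.463 gives A² = 0.000029765, so A = 0.0054558.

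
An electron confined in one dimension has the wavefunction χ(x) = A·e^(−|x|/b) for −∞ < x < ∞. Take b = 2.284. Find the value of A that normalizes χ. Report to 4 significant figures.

A ≈ 0.6617

We need A² ∫|f|² dx = 1, taking the integral from −∞ to ∞.
The integral (without the A² prefactor) comes out to b.
Setting this equal to 1 gives A² = 1/(b).
With b = 2.284: A² = 0.43783 and A = 0.66169.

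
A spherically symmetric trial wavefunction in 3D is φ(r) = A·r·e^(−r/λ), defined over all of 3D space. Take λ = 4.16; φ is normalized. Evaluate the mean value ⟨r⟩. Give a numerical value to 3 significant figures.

The expectation value is the |φ|²-weighted average of r: ∫ r|φ|² 4πr² dr.
Since the A² factors cancel between numerator and denominator, ⟨r⟩ = 5·λ/2.
With λ = 4.16, ⟨r⟩ = 10.40.

⟨r⟩ ≈ 10.4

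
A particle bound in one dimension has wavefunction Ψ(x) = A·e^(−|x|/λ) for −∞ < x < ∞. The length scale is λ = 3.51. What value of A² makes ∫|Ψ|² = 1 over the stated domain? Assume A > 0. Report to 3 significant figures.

We need A² ∫|f|² dx = 1, taking the integral from −∞ to ∞.
With ∫₀^∞ x^0 e^(−αx) dx = 0!/α^1, ∫|Ψ|² dx = A²·(λ).
Setting this equal to 1 gives A² = 1/(λ).
Substituting λ = 3.51 gives A² = 0.2849, so A = 0.5338.

A^2 ≈ 0.285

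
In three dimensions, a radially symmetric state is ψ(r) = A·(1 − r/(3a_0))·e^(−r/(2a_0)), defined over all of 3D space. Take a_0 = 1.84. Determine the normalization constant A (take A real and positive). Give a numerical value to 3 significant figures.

The normalization condition is ∫|ψ|² 4πr² dr = 1 from 0 to ∞.
With ∫₀^∞ r^4 e^(−αr) dr = 4!/α^5, carrying out the integral gives A² · 8·π·a_0^3/3.
So A² = (8·π·a_0^3/3)^(−1).
With a_0 = 1.84: A² = 0.01916 and A = 0.1384.

A ≈ 0.138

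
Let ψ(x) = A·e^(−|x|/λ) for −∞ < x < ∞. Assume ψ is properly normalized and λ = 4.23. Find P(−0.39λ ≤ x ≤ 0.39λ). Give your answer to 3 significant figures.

P ≈ 0.542

P = ∫_{−0.39λ}^{0.39λ} |ψ(x)|² dx.
The normalization integral ∫|ψ|²dx over the whole domain equals λ·A², and A² cancels in the ratio.
Both integrals are even about x = 0, so only the x ≥ 0 halves are needed (the factors of 2 cancel). In terms of u = x/λ (A² and the length scale cancel between numerator and denominator), P = [∫_{0}^{0.39} e^(-2·u) du] / [∫_{0}^{∞} e^(-2·u) du].
With ∫ e^(-2·u) du = -e^(-2·u)/2 + C, the region integral is 1/2 - e^(-39/50)/2 and the full one is 1/2.
Taking the ratio, P = 0.5416.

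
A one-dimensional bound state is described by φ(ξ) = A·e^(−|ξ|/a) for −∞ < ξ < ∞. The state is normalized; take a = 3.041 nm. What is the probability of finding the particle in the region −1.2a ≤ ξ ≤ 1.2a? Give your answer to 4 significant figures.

P ≈ 0.9093

|φ|² is the probability density, so P = ∫_{−1.2a}^{1.2a} |φ|² dξ.
With A² fixed by ∫|φ|² = 1, i.e. A² = (a)^(−1), substitute and integrate.
By symmetry take twice the ξ ≥ 0 contribution in numerator and denominator; the 2's cancel. In terms of u = ξ/a (A² and the length scale cancel between numerator and denominator), P = [∫_{0}^{1.2} e^(-2·u) du] / [∫_{0}^{∞} e^(-2·u) du].
An antiderivative of e^(-2·u) is -e^(-2·u)/2; evaluating from 0 to 1.2 gives 1/2 - e^(-12/5)/2, while the full integral is 1/2.
This works out to P = 0.90928.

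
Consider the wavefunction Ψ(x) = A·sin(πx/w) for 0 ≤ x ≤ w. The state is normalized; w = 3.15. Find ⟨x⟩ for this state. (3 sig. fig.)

⟨x⟩ ≈ 1.58

⟨x⟩ = ∫ x |Ψ|² dx over the full domain.
Evaluating both integrals, ⟨x⟩ = w/2.
With w = 3.15, ⟨x⟩ = 1.575.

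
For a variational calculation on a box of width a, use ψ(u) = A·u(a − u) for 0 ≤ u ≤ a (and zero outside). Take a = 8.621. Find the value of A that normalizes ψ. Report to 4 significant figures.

A ≈ 0.02510

Require ∫ |ψ|² du = 1 over the whole domain.
Expanding the polynomial and integrating term by term, the integral (without the A² prefactor) comes out to a^5/30.
So A² = (a^5/30)^(−1).
Substituting a = 8.621 gives A² = 0.00062999, so A = 0.025100.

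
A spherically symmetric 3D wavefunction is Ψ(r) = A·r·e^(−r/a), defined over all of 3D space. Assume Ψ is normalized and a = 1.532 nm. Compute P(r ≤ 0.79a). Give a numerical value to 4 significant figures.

With dV = 4πr²dr, the probability is ∫|Ψ|² dV over r ≤ 0.79a.
Normalization gives A² = 1/(3·π·a^5).
Substituting u = r/a, A², 4π and the length scale all cancel in the ratio: P = ∫_{0}^{0.79} u^4·e^(-2·u) du / ∫_{0}^{∞} u^4·e^(-2·u) du.
Using ∫ u^4·e^(-2·u) du = -(u^4/2 + u^3 + 3·u^2/2 + 3·u/2 + 3/4)·e^(-2·u), the numerator is ≈ 0.0169471 and the denominator is 3/4.
Taking the ratio yields P = 0.022596.

P ≈ 0.02260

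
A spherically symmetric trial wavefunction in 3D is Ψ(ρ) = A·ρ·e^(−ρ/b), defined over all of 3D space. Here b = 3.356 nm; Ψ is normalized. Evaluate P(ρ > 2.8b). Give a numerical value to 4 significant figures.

P ≈ 0.3422

Integrate the radial probability density 4πρ²|Ψ|² over ρ > 2.8b.
A² is fixed by ∫₀^∞ 4πρ²|Ψ|² dρ = 1, i.e. A² = (3·π·b^5)^(−1).
Substituting u = ρ/b, A², 4π and the length scale all cancel in the ratio: P = ∫_{2.8}^{∞} u^4·e^(-2·u) du / ∫_{0}^{∞} u^4·e^(-2·u) du.
Using ∫ u^4·e^(-2·u) du = -(u^4/2 + u^3 + 3·u^2/2 + 3·u/2 + 3/4)·e^(-2·u), the numerator is ≈ 0.256613 and the denominator is 3/4.
This evaluates to P = 0.34215.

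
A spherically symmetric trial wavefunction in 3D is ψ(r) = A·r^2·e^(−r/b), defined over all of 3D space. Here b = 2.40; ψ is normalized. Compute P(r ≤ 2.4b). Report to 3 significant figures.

P ≈ 0.209

Integrate the radial probability density 4πr²|ψ|² over r ≤ 2.4b.
The full normalization integral is A²·[45·π·b^7/2] = 1, fixing A².
Substituting u = r/b, A², 4π and the length scale all cancel in the ratio: P = ∫_{0}^{2.4} u^6·e^(-2·u) du / ∫_{0}^{∞} u^6·e^(-2·u) du.
With ∫ u^6·e^(-2·u) du = -(4·u^6 + 12·u^5 + 30·u^4 + 60·u^3 + 90·u^2 + 90·u + 45)·e^(-2·u)/8 + C, the region integral is ≈ 1.1767 and the full one is 45/8.
The region integral divided by the full integral gives P = 0.2092.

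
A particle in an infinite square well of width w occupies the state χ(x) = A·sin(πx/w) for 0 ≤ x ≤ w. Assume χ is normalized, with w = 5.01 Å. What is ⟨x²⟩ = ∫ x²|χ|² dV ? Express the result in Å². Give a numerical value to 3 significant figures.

The expectation value is the |χ|²-weighted average of x^2: ∫ x^2|χ|² dx.
The ratio of the moment integral to the normalization integral gives ⟨x²⟩ = -w^2/(2·π^2) + w^2/3.
Putting w = 5.01 gives 7.095.

⟨x^2⟩ ≈ 7.10 Å^2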